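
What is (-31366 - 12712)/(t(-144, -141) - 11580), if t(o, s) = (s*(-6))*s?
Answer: 22039/65433 ≈ 0.33682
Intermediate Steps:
t(o, s) = -6*s² (t(o, s) = (-6*s)*s = -6*s²)
(-31366 - 12712)/(t(-144, -141) - 11580) = (-31366 - 12712)/(-6*(-141)² - 11580) = -44078/(-6*19881 - 11580) = -44078/(-119286 - 11580) = -44078/(-130866) = -44078*(-1/130866) = 22039/65433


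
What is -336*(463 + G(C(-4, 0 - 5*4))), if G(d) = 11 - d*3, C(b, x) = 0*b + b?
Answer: -163296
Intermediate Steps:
C(b, x) = b (C(b, x) = 0 + b = b)
G(d) = 11 - 3*d
-336*(463 + G(C(-4, 0 - 5*4))) = -336*(463 + (11 - 3*(-4))) = -336*(463 + (11 + 12)) = -336*(463 + 23) = -336*486 = -163296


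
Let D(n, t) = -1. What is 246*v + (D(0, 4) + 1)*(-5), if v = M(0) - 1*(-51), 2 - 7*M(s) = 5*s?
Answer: 88314/7 ≈ 12616.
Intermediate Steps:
M(s) = 2/7 - 5*s/7
v = 359/7 (v = (2/7 - 5/7*0) - 1*(-51) = (2/7 + 0) + 51 = 2/7 + 51 = 359/7 ≈ 51.286)
246*v + (D(0, 4) + 1)*(-5) = 246*(359/7) + (-1 + 1)*(-5) = 88314/7 + 0*(-5) = 88314/7 + 0 = 88314/7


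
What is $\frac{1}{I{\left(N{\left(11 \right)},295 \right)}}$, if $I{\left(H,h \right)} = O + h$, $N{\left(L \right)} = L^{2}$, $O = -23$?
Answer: $\frac{1}{272} \approx 0.0036765$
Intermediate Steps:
$I{\left(H,h \right)} = -23 + h$
$\frac{1}{I{\left(N{\left(11 \right)},295 \right)}} = \frac{1}{-23 + 295} = \frac{1}{272}$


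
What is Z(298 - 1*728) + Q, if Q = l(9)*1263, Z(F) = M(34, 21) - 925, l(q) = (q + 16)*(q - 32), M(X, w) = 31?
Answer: -727119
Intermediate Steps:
l(q) = (-32 + q)*(16 + q) (l(q) = (16 + q)*(-32 + q) = (-32 + q)*(16 + q))
Z(F) = -894 (Z(F) = 31 - 925 = -894)
Q = -726225 (Q = (-512 + 9**2 - 16*9)*1263 = (-512 + 81 - 144)*1263 = -575*1263 = -726225)
Z(298 - 1*728) + Q = -894 - 726225 = -727119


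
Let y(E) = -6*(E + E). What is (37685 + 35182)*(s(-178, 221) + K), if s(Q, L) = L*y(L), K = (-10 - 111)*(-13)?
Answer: -42592145973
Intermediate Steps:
y(E) = -12*E (y(E) = -6*2*E = -12*E)
K = 1573 (K = -121*(-13) = 1573)
s(Q, L) = -12*L² (s(Q, L) = L*(-12*L) = -12*L²)
(37685 + 35182)*(s(-178, 221) + K) = (37685 + 35182)*(-12*221² + 1573) = 72867*(-12*48841 + 1573) = 72867*(-586092 + 1573) = 72867*(-584519) = -42592145973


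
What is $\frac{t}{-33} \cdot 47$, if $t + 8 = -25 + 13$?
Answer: $\frac{940}{33} \approx 28.485$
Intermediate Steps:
$t = -20$ ($t = -8 + \left(-25 + 13\right) = -8 - 12 = -20$)
$\frac{t}{-33} \cdot 47 = - \frac{20}{-33} \cdot 47 = \left(-20\right) \left(- \frac{1}{33}\right) 47 = \frac{20}{33} \cdot 47 = \frac{940}{33}$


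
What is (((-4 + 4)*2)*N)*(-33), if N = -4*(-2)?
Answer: 0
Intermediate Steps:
N = 8
(((-4 + 4)*2)*N)*(-33) = (((-4 + 4)*2)*8)*(-33) = ((0*2)*8)*(-33) = (0*8)*(-33) = 0*(-33) = 0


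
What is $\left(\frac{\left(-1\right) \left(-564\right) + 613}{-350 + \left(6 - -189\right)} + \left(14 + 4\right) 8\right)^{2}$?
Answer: $\frac{447026449}{24025} \approx 18607.0$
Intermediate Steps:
$\left(\frac{\left(-1\right) \left(-564\right) + 613}{-350 + \left(6 - -189\right)} + \left(14 + 4\right) 8\right)^{2} = \left(\frac{564 + 613}{-350 + \left(6 + 189\right)} + 18 \cdot 8\right)^{2} = \left(\frac{1177}{-350 + 195} + 144\right)^{2} = \left(\frac{1177}{-155} + 144\right)^{2} = \left(1177 \left(- \frac{1}{155}\right) + 144\right)^{2} = \left(- \frac{1177}{155} + 144\right)^{2} = \left(\frac{21143}{155}\right)^{2} = \frac{447026449}{24025}$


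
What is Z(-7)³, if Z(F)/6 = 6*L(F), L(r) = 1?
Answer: 46656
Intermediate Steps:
Z(F) = 36 (Z(F) = 6*(6*1) = 6*6 = 36)
Z(-7)³ = 36³ = 46656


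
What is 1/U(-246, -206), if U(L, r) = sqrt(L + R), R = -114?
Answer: -I*sqrt(10)/60 ≈ -0.052705*I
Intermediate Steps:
U(L, r) = sqrt(-114 + L) (U(L, r) = sqrt(L - 114) = sqrt(-114 + L))
1/U(-246, -206) = 1/(sqrt(-114 - 246)) = 1/(sqrt(-360)) = 1/(6*I*sqrt(10)) = -I*sqrt(10)/60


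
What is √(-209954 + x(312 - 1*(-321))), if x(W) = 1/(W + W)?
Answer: I*√336505031958/1266 ≈ 458.21*I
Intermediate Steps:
x(W) = 1/(2*W)
√(-209954 + x(312 - 1*(-321))) = √(-209954 + 1/(2*(312 - 1*(-321)))) = √(-209954 + 1/(2*(312 + 321))) = √(-209954 + (½)/633) = √(-209954 + (½)*(1/633)) = √(-209954 + 1/1266) = √(-265801763/1266) = I*√336505031958/1266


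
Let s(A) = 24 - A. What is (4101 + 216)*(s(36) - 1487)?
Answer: -6471183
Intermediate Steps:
(4101 + 216)*(s(36) - 1487) = (4101 + 216)*((24 - 1*36) - 1487) = 4317*((24 - 36) - 1487) = 4317*(-12 - 1487) = 4317*(-1499) = -6471183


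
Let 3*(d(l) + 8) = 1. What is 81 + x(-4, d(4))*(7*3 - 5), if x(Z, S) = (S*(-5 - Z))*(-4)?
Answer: -1229/3 ≈ -409.67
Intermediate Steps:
d(l) = -23/3 (d(l) = -8 + (⅓)*1 = -8 + ⅓ = -23/3)
x(Z, S) = -4*S*(-5 - Z)
81 + x(-4, d(4))*(7*3 - 5) = 81 + (4*(-23/3)*(5 - 4))*(7*3 - 5) = 81 + (4*(-23/3)*1)*(21 - 5) = 81 - 92/3*16 = 81 - 1472/3 = -1229/3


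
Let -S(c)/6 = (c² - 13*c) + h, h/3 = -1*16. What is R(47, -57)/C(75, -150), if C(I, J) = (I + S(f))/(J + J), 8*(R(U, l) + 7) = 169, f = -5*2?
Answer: 25/6 ≈ 4.1667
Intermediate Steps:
f = -10
R(U, l) = 113/8 (R(U, l) = -7 + (⅛)*169 = -7 + 169/8 = 113/8)
h = -48 (h = 3*(-1*16) = 3*(-16) = -48)
S(c) = 288 - 6*c² + 78*c (S(c) = -6*((c² - 13*c) - 48) = -6*(-48 + c² - 13*c) = 288 - 6*c² + 78*c)
C(I, J) = (-1092 + I)/(2*J) (C(I, J) = (I + (288 - 6*(-10)² + 78*(-10)))/(J + J) = (I + (288 - 6*100 - 780))/((2*J)) = (I + (288 - 600 - 780))*(1/(2*J)) = (I - 1092)*(1/(2*J)) = (-1092 + I)*(1/(2*J)) = (-1092 + I)/(2*J))
R(47, -57)/C(75, -150) = 113/(8*(((½)*(-1092 + 75)/(-150)))) = 113/(8*(((½)*(-1/150)*(-1017)))) = 113/(8*(339/100)) = (113/8)*(100/339) = 25/6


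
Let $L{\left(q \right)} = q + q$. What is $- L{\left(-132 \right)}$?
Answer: $264$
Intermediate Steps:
$L{\left(q \right)} = 2 q$
$- L{\left(-132 \right)} = - 2 \left(-132\right) = \left(-1\right) \left(-264\right) = 264$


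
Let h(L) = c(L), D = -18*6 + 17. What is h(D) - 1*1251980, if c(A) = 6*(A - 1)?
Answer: -1252532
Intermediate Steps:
c(A) = -6 + 6*A (c(A) = 6*(-1 + A) = -6 + 6*A)
D = -91 (D = -108 + 17 = -91)
h(L) = -6 + 6*L
h(D) - 1*1251980 = (-6 + 6*(-91)) - 1*1251980 = (-6 - 546) - 1251980 = -552 - 1251980 = -1252532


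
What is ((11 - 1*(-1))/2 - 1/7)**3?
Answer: 68921/343 ≈ 200.94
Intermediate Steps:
((11 - 1*(-1))/2 - 1/7)**3 = ((11 + 1)*(1/2) - 1*1/7)**3 = (12*(1/2) - 1/7)**3 = (6 - 1/7)**3 = (41/7)**3 = 68921/343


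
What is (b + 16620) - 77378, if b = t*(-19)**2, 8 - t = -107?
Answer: -19243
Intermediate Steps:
t = 115 (t = 8 - 1*(-107) = 8 + 107 = 115)
b = 41515 (b = 115*(-19)**2 = 115*361 = 41515)
(b + 16620) - 77378 = (41515 + 16620) - 77378 = 58135 - 77378 = -19243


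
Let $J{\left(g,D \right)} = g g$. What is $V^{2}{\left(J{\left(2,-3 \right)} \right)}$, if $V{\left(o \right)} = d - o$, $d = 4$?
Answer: $0$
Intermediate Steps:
$J{\left(g,D \right)} = g^{2}$
$V{\left(o \right)} = 4 - o$
$V^{2}{\left(J{\left(2,-3 \right)} \right)} = \left(4 - 2^{2}\right)^{2} = \left(4 - 4\right)^{2} = 0^{2} = 0$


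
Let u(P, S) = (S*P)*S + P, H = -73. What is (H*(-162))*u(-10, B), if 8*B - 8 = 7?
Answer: -8544285/16 ≈ -5.3402e+5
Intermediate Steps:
B = 15/8 (B = 1 + (⅛)*7 = 1 + 7/8 = 15/8 ≈ 1.8750)
u(P, S) = P + P*S² (u(P, S) = (P*S)*S + P = P*S² + P = P + P*S²)
(H*(-162))*u(-10, B) = (-73*(-162))*(-10*(1 + (15/8)²)) = 11826*(-10*(1 + 225/64)) = 11826*(-10*289/64) = 11826*(-1445/32) = -8544285/16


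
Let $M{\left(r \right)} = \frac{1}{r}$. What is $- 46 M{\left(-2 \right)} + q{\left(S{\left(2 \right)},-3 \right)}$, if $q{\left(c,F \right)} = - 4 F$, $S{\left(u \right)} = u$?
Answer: $35$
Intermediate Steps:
$- 46 M{\left(-2 \right)} + q{\left(S{\left(2 \right)},-3 \right)} = - \frac{46}{-2} - -12 = \left(-46\right) \left(- \frac{1}{2}\right) + 12 = 23 + 12 = 35$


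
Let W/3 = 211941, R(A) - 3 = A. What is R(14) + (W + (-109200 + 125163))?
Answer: 651803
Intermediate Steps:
R(A) = 3 + A
W = 635823 (W = 3*211941 = 635823)
R(14) + (W + (-109200 + 125163)) = (3 + 14) + (635823 + (-109200 + 125163)) = 17 + (635823 + 15963) = 17 + 651786 = 651803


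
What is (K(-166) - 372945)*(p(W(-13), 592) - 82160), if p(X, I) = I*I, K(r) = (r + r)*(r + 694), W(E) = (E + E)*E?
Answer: -147095253264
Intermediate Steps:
W(E) = 2*E**2 (W(E) = (2*E)*E = 2*E**2)
K(r) = 2*r*(694 + r) (K(r) = (2*r)*(694 + r) = 2*r*(694 + r))
p(X, I) = I**2
(K(-166) - 372945)*(p(W(-13), 592) - 82160) = (2*(-166)*(694 - 166) - 372945)*(592**2 - 82160) = (2*(-166)*528 - 372945)*(350464 - 82160) = (-175296 - 372945)*268304 = -548241*268304 = -147095253264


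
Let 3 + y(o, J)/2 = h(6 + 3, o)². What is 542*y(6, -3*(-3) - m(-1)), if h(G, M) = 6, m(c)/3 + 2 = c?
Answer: 35772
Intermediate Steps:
m(c) = -6 + 3*c
y(o, J) = 66 (y(o, J) = -6 + 2*6² = -6 + 2*36 = -6 + 72 = 66)
542*y(6, -3*(-3) - m(-1)) = 542*66 = 35772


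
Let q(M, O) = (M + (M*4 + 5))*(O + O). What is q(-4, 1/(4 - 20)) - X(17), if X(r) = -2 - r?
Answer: 167/8 ≈ 20.875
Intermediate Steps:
q(M, O) = 2*O*(5 + 5*M) (q(M, O) = (M + (4*M + 5))*(2*O) = (M + (5 + 4*M))*(2*O) = (5 + 5*M)*(2*O) = 2*O*(5 + 5*M))
q(-4, 1/(4 - 20)) - X(17) = 10*(1 - 4)/(4 - 20) - (-2 - 1*17) = 10*(-3)/(-16) - (-2 - 17) = 10*(-1/16)*(-3) - 1*(-19) = 15/8 + 19 = 167/8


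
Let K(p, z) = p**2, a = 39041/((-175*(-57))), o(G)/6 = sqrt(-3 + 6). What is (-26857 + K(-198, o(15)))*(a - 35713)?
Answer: -4397978360498/9975 ≈ -4.4090e+8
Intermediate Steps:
o(G) = 6*sqrt(3) (o(G) = 6*sqrt(-3 + 6) = 6*sqrt(3))
a = 39041/9975 ≈ 3.9139
(-26857 + K(-198, o(15)))*(a - 35713) = (-26857 + (-198)**2)*(39041/9975 - 35713) = (-26857 + 39204)*(-356198134/9975) = 12347*(-356198134/9975) = -4397978360498/9975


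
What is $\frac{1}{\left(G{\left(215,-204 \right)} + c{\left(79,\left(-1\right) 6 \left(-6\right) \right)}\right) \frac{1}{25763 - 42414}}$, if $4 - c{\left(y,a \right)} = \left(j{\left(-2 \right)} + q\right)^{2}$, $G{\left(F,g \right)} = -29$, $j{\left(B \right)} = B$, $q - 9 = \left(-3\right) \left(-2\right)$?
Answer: $\frac{16651}{194} \approx 85.83$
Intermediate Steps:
$q = 15$ ($q = 9 - -6 = 9 + 6 = 15$)
$c{\left(y,a \right)} = -165$ ($c{\left(y,a \right)} = 4 - \left(-2 + 15\right)^{2} = 4 - 13^{2} = 4 - 169 = -165$)
$\frac{1}{\left(G{\left(215,-204 \right)} + c{\left(79,\left(-1\right) 6 \left(-6\right) \right)}\right) \frac{1}{25763 - 42414}} = \frac{1}{\left(-29 - 165\right) \frac{1}{25763 - 42414}} = \frac{1}{\left(-194\right) \frac{1}{-16651}} = \frac{1}{\left(-194\right) \left(- \frac{1}{16651}\right)} = \frac{1}{\frac{194}{16651}} = \frac{16651}{194}$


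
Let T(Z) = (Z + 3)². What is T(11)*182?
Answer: 35672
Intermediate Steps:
T(Z) = (3 + Z)²
T(11)*182 = (3 + 11)²*182 = 14²*182 = 196*182 = 35672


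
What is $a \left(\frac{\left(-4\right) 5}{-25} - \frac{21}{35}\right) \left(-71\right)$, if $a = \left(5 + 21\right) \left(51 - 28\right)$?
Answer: $- \frac{42458}{5} \approx -8491.6$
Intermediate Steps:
$a = 598$ ($a = 26 \cdot 23 = 598$)
$a \left(\frac{\left(-4\right) 5}{-25} - \frac{21}{35}\right) \left(-71\right) = 598 \left(\frac{\left(-4\right) 5}{-25} - \frac{21}{35}\right) \left(-71\right) = 598 \left(\left(-20\right) \left(- \frac{1}{25}\right) - \frac{3}{5}\right) \left(-71\right) = 598 \left(\frac{4}{5} - \frac{3}{5}\right) \left(-71\right) = 598 \cdot \frac{1}{5} \left(-71\right) = \frac{598}{5} \left(-71\right) = - \frac{42458}{5}$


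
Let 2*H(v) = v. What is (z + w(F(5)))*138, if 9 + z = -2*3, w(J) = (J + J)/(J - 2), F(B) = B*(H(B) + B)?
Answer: -126270/71 ≈ -1778.5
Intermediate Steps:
H(v) = v/2
F(B) = 3*B²/2 (F(B) = B*(B/2 + B) = B*(3*B/2) = 3*B²/2)
w(J) = 2*J/(-2 + J) (w(J) = (2*J)/(-2 + J) = 2*J/(-2 + J))
z = -15 (z = -9 - 2*3 = -9 - 6 = -15)
(z + w(F(5)))*138 = (-15 + 2*((3/2)*5²)/(-2 + (3/2)*5²))*138 = (-15 + 2*((3/2)*25)/(-2 + (3/2)*25))*138 = (-15 + 2*(75/2)/(-2 + 75/2))*138 = (-15 + 2*(75/2)/(71/2))*138 = (-15 + 2*(75/2)*(2/71))*138 = (-15 + 150/71)*138 = -915/71*138 = -126270/71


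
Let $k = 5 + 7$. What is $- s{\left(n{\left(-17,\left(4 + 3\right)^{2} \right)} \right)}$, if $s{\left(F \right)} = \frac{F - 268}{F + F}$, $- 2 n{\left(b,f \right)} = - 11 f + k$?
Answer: $\frac{9}{1054} \approx 0.0085389$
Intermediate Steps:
$k = 12$
$n{\left(b,f \right)} = -6 + \frac{11 f}{2}$ ($n{\left(b,f \right)} = - \frac{- 11 f + 12}{2} = - \frac{12 - 11 f}{2} = -6 + \frac{11 f}{2}$)
$s{\left(F \right)} = \frac{-268 + F}{2 F}$
$- s{\left(n{\left(-17,\left(4 + 3\right)^{2} \right)} \right)} = - \frac{-268 - \left(6 - \frac{11 \left(4 + 3\right)^{2}}{2}\right)}{2 \left(-6 + \frac{11 \left(4 + 3\right)^{2}}{2}\right)} = - \frac{-268 - \left(6 - \frac{11 \cdot 7^{2}}{2}\right)}{2 \left(-6 + \frac{11 \cdot 7^{2}}{2}\right)} = - \frac{-268 + \left(-6 + \frac{11}{2} \cdot 49\right)}{2 \left(-6 + \frac{11}{2} \cdot 49\right)} = - \frac{-268 + \left(-6 + \frac{539}{2}\right)}{2 \left(-6 + \frac{539}{2}\right)} = - \frac{-268 + \frac{527}{2}}{2 \cdot \frac{527}{2}} = - \frac{2 \left(-9\right)}{2 \cdot 527 \cdot 2} = \left(-1\right) \left(- \frac{9}{1054}\right) = \frac{9}{1054}$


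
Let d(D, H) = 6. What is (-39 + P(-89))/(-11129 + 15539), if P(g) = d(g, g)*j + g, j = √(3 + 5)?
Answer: -64/2205 + 2*√2/735 ≈ -0.025177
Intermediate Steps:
j = 2*√2 (j = √8 = 2*√2 ≈ 2.8284)
P(g) = g + 12*√2 (P(g) = 6*(2*√2) + g = 12*√2 + g = g + 12*√2)
(-39 + P(-89))/(-11129 + 15539) = (-39 + (-89 + 12*√2))/(-11129 + 15539) = (-128 + 12*√2)/4410 = (-128 + 12*√2)*(1/4410) = -64/2205 + 2*√2/735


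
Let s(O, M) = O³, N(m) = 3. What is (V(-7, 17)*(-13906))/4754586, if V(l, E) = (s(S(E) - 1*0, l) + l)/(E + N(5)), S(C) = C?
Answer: -17055709/23772930 ≈ -0.71744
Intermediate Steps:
V(l, E) = (l + E³)/(3 + E) (V(l, E) = ((E - 1*0)³ + l)/(E + 3) = ((E + 0)³ + l)/(3 + E) = (E³ + l)/(3 + E) = (l + E³)/(3 + E))
(V(-7, 17)*(-13906))/4754586 = (((-7 + 17³)/(3 + 17))*(-13906))/4754586 = (((-7 + 4913)/20)*(-13906))*(1/4754586) = (((1/20)*4906)*(-13906))*(1/4754586) = ((2453/10)*(-13906))*(1/4754586) = -17055709/5*1/4754586 = -17055709/23772930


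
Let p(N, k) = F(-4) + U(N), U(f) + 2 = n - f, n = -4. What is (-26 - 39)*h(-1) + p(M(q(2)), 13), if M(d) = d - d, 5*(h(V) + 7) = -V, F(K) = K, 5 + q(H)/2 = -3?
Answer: 432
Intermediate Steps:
q(H) = -16 (q(H) = -10 + 2*(-3) = -10 - 6 = -16)
h(V) = -7 - V/5 (h(V) = -7 + (-V)/5 = -7 - V/5)
M(d) = 0
U(f) = -6 - f (U(f) = -2 + (-4 - f) = -6 - f)
p(N, k) = -10 - N (p(N, k) = -4 + (-6 - N) = -10 - N)
(-26 - 39)*h(-1) + p(M(q(2)), 13) = (-26 - 39)*(-7 - ⅕*(-1)) + (-10 - 1*0) = -65*(-7 + ⅕) + (-10 + 0) = -65*(-34/5) - 10 = 442 - 10 = 432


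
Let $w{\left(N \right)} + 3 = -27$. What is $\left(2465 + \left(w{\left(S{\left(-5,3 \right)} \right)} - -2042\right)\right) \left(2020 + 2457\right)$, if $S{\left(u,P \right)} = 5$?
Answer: $20043529$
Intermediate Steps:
$w{\left(N \right)} = -30$ ($w{\left(N \right)} = -3 - 27 = -30$)
$\left(2465 + \left(w{\left(S{\left(-5,3 \right)} \right)} - -2042\right)\right) \left(2020 + 2457\right) = \left(2465 - -2012\right) \left(2020 + 2457\right) = \left(2465 + \left(-30 + 2042\right)\right) 4477 = \left(2465 + 2012\right) 4477 = 4477 \cdot 4477 = 20043529$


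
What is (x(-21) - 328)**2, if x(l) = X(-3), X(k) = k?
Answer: 109561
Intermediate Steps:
x(l) = -3
(x(-21) - 328)**2 = (-3 - 328)**2 = (-331)**2 = 109561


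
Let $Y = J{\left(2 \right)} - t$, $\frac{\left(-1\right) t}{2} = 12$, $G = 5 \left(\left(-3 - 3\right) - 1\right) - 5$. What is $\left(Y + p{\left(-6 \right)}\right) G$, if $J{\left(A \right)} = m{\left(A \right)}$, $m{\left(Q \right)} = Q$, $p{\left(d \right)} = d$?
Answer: $-800$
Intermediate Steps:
$J{\left(A \right)} = A$
$G = -40$ ($G = 5 \left(-6 - 1\right) - 5 = 5 \left(-7\right) - 5 = -35 - 5 = -40$)
$t = -24$ ($t = \left(-2\right) 12 = -24$)
$Y = 26$ ($Y = 2 - -24 = 2 + 24 = 26$)
$\left(Y + p{\left(-6 \right)}\right) G = \left(26 - 6\right) \left(-40\right) = 20 \left(-40\right) = -800$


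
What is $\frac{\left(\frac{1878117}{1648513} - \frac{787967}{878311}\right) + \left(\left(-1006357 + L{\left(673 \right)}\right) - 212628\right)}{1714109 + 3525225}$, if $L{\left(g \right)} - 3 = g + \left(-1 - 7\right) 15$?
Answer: $- \frac{1764171651228958631}{7586068905955692362} \approx -0.23255$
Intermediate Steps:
$L{\left(g \right)} = -117 + g$ ($L{\left(g \right)} = 3 + \left(g + \left(-1 - 7\right) 15\right) = 3 + \left(g - 120\right) = 3 + \left(-120 + g\right) = -117 + g$)
$\frac{\left(\frac{1878117}{1648513} - \frac{787967}{878311}\right) + \left(\left(-1006357 + L{\left(673 \right)}\right) - 212628\right)}{1714109 + 3525225} = \frac{\left(\frac{1878117}{1648513} - \frac{787967}{878311}\right) + \left(\left(-1006357 + \left(-117 + 673\right)\right) - 212628\right)}{1714109 + 3525225} = \frac{\left(1878117 \cdot \frac{1}{1648513} - \frac{787967}{878311}\right) + \left(\left(-1006357 + 556\right) - 212628\right)}{5239334} = \left(\left(\frac{1878117}{1648513} - \frac{787967}{878311}\right) - 1218429\right) \frac{1}{5239334} = \left(\frac{350596977316}{1447907101543} - 1218429\right) \frac{1}{5239334} = \left(- \frac{1764171651228958631}{1447907101543}\right) \frac{1}{5239334} = - \frac{1764171651228958631}{7586068905955692362}$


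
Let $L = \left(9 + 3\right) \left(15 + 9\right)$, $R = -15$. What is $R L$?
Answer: $-4320$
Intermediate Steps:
$L = 288$ ($L = 12 \cdot 24 = 288$)
$R L = \left(-15\right) 288 = -4320$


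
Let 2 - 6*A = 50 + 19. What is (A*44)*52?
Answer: -76648/3 ≈ -25549.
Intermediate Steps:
A = -67/6 (A = ⅓ - (50 + 19)/6 = ⅓ - ⅙*69 = ⅓ - 23/2 = -67/6 ≈ -11.167)
(A*44)*52 = -67/6*44*52 = -1474/3*52 = -76648/3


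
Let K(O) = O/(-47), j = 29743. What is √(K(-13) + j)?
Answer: 3*√7300322/47 ≈ 172.46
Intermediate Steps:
K(O) = -O/47 (K(O) = O*(-1/47) = -O/47)
√(K(-13) + j) = √(-1/47*(-13) + 29743) = √(13/47 + 29743) = √(1397934/47) = 3*√7300322/47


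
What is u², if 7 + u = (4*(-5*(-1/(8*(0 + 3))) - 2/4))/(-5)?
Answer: 41209/900 ≈ 45.788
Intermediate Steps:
u = -203/30 (u = -7 + (4*(-5*(-1/(8*(0 + 3))) - 2/4))/(-5) = -7 + (4*(-5/((3*(-2))*4) - 2*¼))*(-⅕) = -7 + (4*(-5/((-6*4)) - ½))*(-⅕) = -7 + (4*(-5/(-24) - ½))*(-⅕) = -7 + (4*(-5*(-1/24) - ½))*(-⅕) = -7 + (4*(5/24 - ½))*(-⅕) = -7 + (4*(-7/24))*(-⅕) = -7 - 7/6*(-⅕) = -7 + 7/30 = -203/30 ≈ -6.7667)
u² = (-203/30)² = 41209/900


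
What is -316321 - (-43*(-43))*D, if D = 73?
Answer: -451298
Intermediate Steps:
-316321 - (-43*(-43))*D = -316321 - (-43*(-43))*73 = -316321 - 1849*73 = -316321 - 1*134977 = -316321 - 134977 = -451298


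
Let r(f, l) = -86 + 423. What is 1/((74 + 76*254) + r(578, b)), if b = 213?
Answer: 1/19715 ≈ 5.0723e-5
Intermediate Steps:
r(f, l) = 337
1/((74 + 76*254) + r(578, b)) = 1/((74 + 76*254) + 337) = 1/((74 + 19304) + 337) = 1/(19378 + 337) = 1/19715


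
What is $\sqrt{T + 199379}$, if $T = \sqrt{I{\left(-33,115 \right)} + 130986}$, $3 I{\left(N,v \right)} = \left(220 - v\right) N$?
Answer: $\sqrt{199379 + \sqrt{129831}} \approx 446.92$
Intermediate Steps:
$I{\left(N,v \right)} = \frac{N \left(220 - v\right)}{3}$ ($I{\left(N,v \right)} = \frac{\left(220 - v\right) N}{3} = \frac{N \left(220 - v\right)}{3}$)
$T = \sqrt{129831}$ ($T = \sqrt{\frac{1}{3} \left(-33\right) \left(220 - 115\right) + 130986} = \sqrt{\frac{1}{3} \left(-33\right) 105 + 130986} = \sqrt{-1155 + 130986} = \sqrt{129831} \approx 360.32$)
$\sqrt{T + 199379} = \sqrt{\sqrt{129831} + 199379} = \sqrt{199379 + \sqrt{129831}}$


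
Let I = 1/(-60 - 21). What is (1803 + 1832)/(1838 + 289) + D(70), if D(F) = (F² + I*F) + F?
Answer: 285470645/57429 ≈ 4970.8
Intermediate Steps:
I = -1/81 (I = 1/(-81) = -1/81 ≈ -0.012346)
D(F) = F² + 80*F/81 (D(F) = (F² - F/81) + F = F² + 80*F/81)
(1803 + 1832)/(1838 + 289) + D(70) = (1803 + 1832)/(1838 + 289) + (1/81)*70*(80 + 81*70) = 3635/2127 + (1/81)*70*(80 + 5670) = 3635*(1/2127) + (1/81)*70*5750 = 3635/2127 + 402500/81 = 285470645/57429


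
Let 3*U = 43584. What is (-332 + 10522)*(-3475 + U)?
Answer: 112630070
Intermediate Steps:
U = 14528 (U = (⅓)*43584 = 14528)
(-332 + 10522)*(-3475 + U) = (-332 + 10522)*(-3475 + 14528) = 10190*11053 = 112630070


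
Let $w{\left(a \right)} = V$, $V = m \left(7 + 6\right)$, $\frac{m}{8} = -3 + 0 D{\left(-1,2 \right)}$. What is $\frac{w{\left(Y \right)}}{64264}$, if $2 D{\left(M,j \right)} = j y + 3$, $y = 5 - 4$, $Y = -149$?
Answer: $- \frac{39}{8033} \approx -0.004855$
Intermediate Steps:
$y = 1$
$D{\left(M,j \right)} = \frac{3}{2} + \frac{j}{2}$ ($D{\left(M,j \right)} = \frac{j 1 + 3}{2} = \frac{j + 3}{2} = \frac{3 + j}{2} = \frac{3}{2} + \frac{j}{2}$)
$m = -24$ ($m = 8 \left(-3 + 0 \left(\frac{3}{2} + \frac{1}{2} \cdot 2\right)\right) = 8 \left(-3 + 0 \left(\frac{3}{2} + 1\right)\right) = 8 \left(-3 + 0 \cdot \frac{5}{2}\right) = 8 \left(-3 + 0\right) = 8 \left(-3\right) = -24$)
$V = -312$ ($V = - 24 \left(7 + 6\right) = \left(-24\right) 13 = -312$)
$w{\left(a \right)} = -312$
$\frac{w{\left(Y \right)}}{64264} = - \frac{312}{64264} = \left(-312\right) \frac{1}{64264} = - \frac{39}{8033}$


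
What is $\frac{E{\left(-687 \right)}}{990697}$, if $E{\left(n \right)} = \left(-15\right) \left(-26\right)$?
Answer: $\frac{390}{990697} \approx 0.00039366$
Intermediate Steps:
$E{\left(n \right)} = 390$
$\frac{E{\left(-687 \right)}}{990697} = \frac{390}{990697}$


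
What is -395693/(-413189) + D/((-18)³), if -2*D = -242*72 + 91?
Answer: -2546441785/4819436496 ≈ -0.52837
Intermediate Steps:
D = 17333/2 (D = -(-242*72 + 91)/2 = -(-17424 + 91)/2 = -½*(-17333) = 17333/2 ≈ 8666.5)
-395693/(-413189) + D/((-18)³) = -395693/(-413189) + 17333/(2*((-18)³)) = -395693*(-1/413189) + (17333/2)/(-5832) = 395693/413189 + (17333/2)*(-1/5832) = 395693/413189 - 17333/11664 = -2546441785/4819436496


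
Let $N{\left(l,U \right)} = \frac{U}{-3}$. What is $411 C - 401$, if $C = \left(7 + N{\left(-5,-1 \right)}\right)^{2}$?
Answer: $\frac{65105}{3} \approx 21702.0$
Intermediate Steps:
$N{\left(l,U \right)} = - \frac{U}{3}$ ($N{\left(l,U \right)} = U \left(- \frac{1}{3}\right) = - \frac{U}{3}$)
$C = \frac{484}{9}$ ($C = \left(7 - - \frac{1}{3}\right)^{2} = \left(7 + \frac{1}{3}\right)^{2} = \left(\frac{22}{3}\right)^{2} = \frac{484}{9} \approx 53.778$)
$411 C - 401 = 411 \cdot \frac{484}{9} - 401 = \frac{66308}{3} - 401 = \frac{65105}{3}$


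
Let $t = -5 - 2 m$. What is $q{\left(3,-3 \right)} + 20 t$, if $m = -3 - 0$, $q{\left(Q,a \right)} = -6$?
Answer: $14$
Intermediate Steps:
$m = -3$ ($m = -3 + 0 = -3$)
$t = 1$ ($t = -5 - -6 = -5 + 6 = 1$)
$q{\left(3,-3 \right)} + 20 t = -6 + 20 \cdot 1 = -6 + 20 = 14$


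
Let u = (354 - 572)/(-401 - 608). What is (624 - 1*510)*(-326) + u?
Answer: -37498258/1009 ≈ -37164.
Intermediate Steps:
u = 218/1009 (u = -218/(-1009) = -218*(-1/1009) = 218/1009 ≈ 0.21606)
(624 - 1*510)*(-326) + u = (624 - 1*510)*(-326) + 218/1009 = (624 - 510)*(-326) + 218/1009 = 114*(-326) + 218/1009 = -37164 + 218/1009 = -37498258/1009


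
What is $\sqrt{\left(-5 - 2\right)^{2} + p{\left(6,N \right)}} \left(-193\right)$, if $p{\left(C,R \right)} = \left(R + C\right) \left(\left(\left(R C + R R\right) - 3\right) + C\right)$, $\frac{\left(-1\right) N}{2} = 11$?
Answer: $- 193 i \sqrt{5631} \approx - 14483.0 i$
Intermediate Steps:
$N = -22$ ($N = \left(-2\right) 11 = -22$)
$p{\left(C,R \right)} = \left(C + R\right) \left(-3 + C + R^{2} + C R\right)$ ($p{\left(C,R \right)} = \left(C + R\right) \left(\left(\left(C R + R^{2}\right) - 3\right) + C\right) = \left(C + R\right) \left(\left(\left(R^{2} + C R\right) - 3\right) + C\right) = \left(C + R\right) \left(\left(-3 + R^{2} + C R\right) + C\right) = \left(C + R\right) \left(-3 + C + R^{2} + C R\right)$)
$\sqrt{\left(-5 - 2\right)^{2} + p{\left(6,N \right)}} \left(-193\right) = \sqrt{\left(-5 - 2\right)^{2} + \left(6^{2} + \left(-22\right)^{3} - 18 - -66 + 6 \left(-22\right) - 22 \cdot 6^{2} + 2 \cdot 6 \left(-22\right)^{2}\right)} \left(-193\right) = \sqrt{\left(-7\right)^{2} - \left(11488 - 5808\right)} \left(-193\right) = \sqrt{49 - 5680} \left(-193\right) = \sqrt{-5631} \left(-193\right) = i \sqrt{5631} \left(-193\right) = - 193 i \sqrt{5631}$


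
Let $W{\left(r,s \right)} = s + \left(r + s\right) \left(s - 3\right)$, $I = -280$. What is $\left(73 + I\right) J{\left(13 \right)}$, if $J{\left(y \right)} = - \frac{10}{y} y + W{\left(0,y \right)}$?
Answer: $-27531$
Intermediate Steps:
$W{\left(r,s \right)} = s + \left(-3 + s\right) \left(r + s\right)$ ($W{\left(r,s \right)} = s + \left(r + s\right) \left(-3 + s\right) = s + \left(-3 + s\right) \left(r + s\right)$)
$J{\left(y \right)} = -10 + y^{2} - 2 y$ ($J{\left(y \right)} = - \frac{10}{y} y + \left(y^{2} - 0 - 2 y + 0 y\right) = -10 + \left(y^{2} + 0 - 2 y + 0\right) = -10 + \left(y^{2} - 2 y\right) = -10 + y^{2} - 2 y$)
$\left(73 + I\right) J{\left(13 \right)} = \left(73 - 280\right) \left(-10 + 13^{2} - 26\right) = - 207 \left(-10 + 169 - 26\right) = \left(-207\right) 133 = -27531$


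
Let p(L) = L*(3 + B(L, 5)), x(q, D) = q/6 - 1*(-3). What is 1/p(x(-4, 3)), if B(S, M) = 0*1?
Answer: ⅐ ≈ 0.14286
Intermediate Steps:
B(S, M) = 0
x(q, D) = 3 + q/6 (x(q, D) = q*(⅙) + 3 = q/6 + 3 = 3 + q/6)
p(L) = 3*L (p(L) = L*(3 + 0) = L*3 = 3*L)
1/p(x(-4, 3)) = 1/(3*(3 + (⅙)*(-4))) = 1/(3*(3 - ⅔)) = 1/(3*(7/3)) = 1/7 = ⅐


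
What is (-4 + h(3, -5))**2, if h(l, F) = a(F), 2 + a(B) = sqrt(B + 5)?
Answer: 36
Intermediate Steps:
a(B) = -2 + sqrt(5 + B) (a(B) = -2 + sqrt(B + 5) = -2 + sqrt(5 + B))
h(l, F) = -2 + sqrt(5 + F)
(-4 + h(3, -5))**2 = (-4 + (-2 + sqrt(5 - 5)))**2 = (-4 + (-2 + sqrt(0)))**2 = (-4 + (-2 + 0))**2 = (-4 - 2)**2 = (-6)**2 = 36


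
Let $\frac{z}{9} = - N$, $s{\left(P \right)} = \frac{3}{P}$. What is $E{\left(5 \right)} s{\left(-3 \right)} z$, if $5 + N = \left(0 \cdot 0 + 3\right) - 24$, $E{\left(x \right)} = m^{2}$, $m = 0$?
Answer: $0$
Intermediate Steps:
$E{\left(x \right)} = 0$ ($E{\left(x \right)} = 0^{2} = 0$)
$N = -26$ ($N = -5 + \left(\left(0 \cdot 0 + 3\right) - 24\right) = -5 + \left(\left(0 + 3\right) - 24\right) = -5 + \left(3 - 24\right) = -5 - 21 = -26$)
$z = 234$ ($z = 9 \left(\left(-1\right) \left(-26\right)\right) = 9 \cdot 26 = 234$)
$E{\left(5 \right)} s{\left(-3 \right)} z = 0 \frac{3}{-3} \cdot 234 = 0 \cdot 3 \left(- \frac{1}{3}\right) 234 = 0 \left(-1\right) 234 = 0 \cdot 234 = 0$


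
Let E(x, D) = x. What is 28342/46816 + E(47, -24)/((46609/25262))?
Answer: 28453142251/1091023472 ≈ 26.079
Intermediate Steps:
28342/46816 + E(47, -24)/((46609/25262)) = 28342/46816 + 47/((46609/25262)) = 28342*(1/46816) + 47/((46609*(1/25262))) = 14171/23408 + 47/(46609/25262) = 14171/23408 + 47*(25262/46609) = 14171/23408 + 1187314/46609 = 28453142251/1091023472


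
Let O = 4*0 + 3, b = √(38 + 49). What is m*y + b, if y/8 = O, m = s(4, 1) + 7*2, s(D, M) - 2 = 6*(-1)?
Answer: 240 + √87 ≈ 249.33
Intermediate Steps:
s(D, M) = -4 (s(D, M) = 2 + 6*(-1) = 2 - 6 = -4)
b = √87 ≈ 9.3274
O = 3 (O = 0 + 3 = 3)
m = 10 (m = -4 + 7*2 = -4 + 14 = 10)
y = 24 (y = 8*3 = 24)
m*y + b = 10*24 + √87 = 240 + √87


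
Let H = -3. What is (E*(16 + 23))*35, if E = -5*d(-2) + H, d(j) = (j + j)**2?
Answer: -113295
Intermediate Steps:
d(j) = 4*j**2 (d(j) = (2*j)**2 = 4*j**2)
E = -83 (E = -20*(-2)**2 - 3 = -20*4 - 3 = -5*16 - 3 = -80 - 3 = -83)
(E*(16 + 23))*35 = -83*(16 + 23)*35 = -83*39*35 = -3237*35 = -113295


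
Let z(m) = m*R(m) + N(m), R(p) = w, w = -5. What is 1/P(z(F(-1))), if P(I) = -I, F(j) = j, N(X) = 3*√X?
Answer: -5/34 + 3*I/34 ≈ -0.14706 + 0.088235*I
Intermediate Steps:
R(p) = -5
z(m) = -5*m + 3*√m (z(m) = m*(-5) + 3*√m = -5*m + 3*√m)
1/P(z(F(-1))) = 1/(-(-5*(-1) + 3*√(-1))) = 1/(-(5 + 3*I)) = 1/(-5 - 3*I) = (-5 + 3*I)/34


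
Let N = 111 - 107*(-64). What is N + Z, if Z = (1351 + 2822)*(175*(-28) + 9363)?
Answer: 18631058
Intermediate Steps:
N = 6959 (N = 111 + 6848 = 6959)
Z = 18624099 (Z = 4173*(-4900 + 9363) = 4173*4463 = 18624099)
N + Z = 6959 + 18624099 = 18631058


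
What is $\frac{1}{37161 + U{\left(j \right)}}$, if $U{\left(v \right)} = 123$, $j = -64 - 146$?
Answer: $\frac{1}{37284} \approx 2.6821 \cdot 10^{-5}$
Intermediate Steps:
$j = -210$
$\frac{1}{37161 + U{\left(j \right)}} = \frac{1}{37161 + 123} = \frac{1}{37284}$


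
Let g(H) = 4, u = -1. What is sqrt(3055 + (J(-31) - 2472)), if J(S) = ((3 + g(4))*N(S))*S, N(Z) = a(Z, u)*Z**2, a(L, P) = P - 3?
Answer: sqrt(834731) ≈ 913.64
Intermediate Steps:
a(L, P) = -3 + P
N(Z) = -4*Z**2 (N(Z) = (-3 - 1)*Z**2 = -4*Z**2)
J(S) = -28*S**3 (J(S) = ((3 + 4)*(-4*S**2))*S = (7*(-4*S**2))*S = (-28*S**2)*S = -28*S**3)
sqrt(3055 + (J(-31) - 2472)) = sqrt(3055 + (-28*(-31)**3 - 2472)) = sqrt(3055 + (-28*(-29791) - 2472)) = sqrt(3055 + (834148 - 2472)) = sqrt(3055 + 831676) = sqrt(834731)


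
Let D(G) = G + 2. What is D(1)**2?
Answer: 9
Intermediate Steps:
D(G) = 2 + G
D(1)**2 = (2 + 1)**2 = 3**2 = 9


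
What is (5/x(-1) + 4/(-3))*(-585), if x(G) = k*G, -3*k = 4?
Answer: -5655/4 ≈ -1413.8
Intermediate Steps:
k = -4/3 (k = -⅓*4 = -4/3 ≈ -1.3333)
x(G) = -4*G/3
(5/x(-1) + 4/(-3))*(-585) = (5/((-4/3*(-1))) + 4/(-3))*(-585) = (5/(4/3) + 4*(-⅓))*(-585) = (5*(¾) - 4/3)*(-585) = (15/4 - 4/3)*(-585) = (29/12)*(-585) = -5655/4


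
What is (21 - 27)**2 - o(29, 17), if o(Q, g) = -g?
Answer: 53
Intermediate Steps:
(21 - 27)**2 - o(29, 17) = (21 - 27)**2 - (-1)*17 = (-6)**2 - 1*(-17) = 36 + 17 = 53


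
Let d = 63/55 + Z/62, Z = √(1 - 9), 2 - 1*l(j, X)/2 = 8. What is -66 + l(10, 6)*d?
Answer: -4386/55 - 12*I*√2/31 ≈ -79.745 - 0.54744*I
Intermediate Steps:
l(j, X) = -12 (l(j, X) = 4 - 2*8 = 4 - 16 = -12)
Z = 2*I*√2 (Z = √(-8) = 2*I*√2 ≈ 2.8284*I)
d = 63/55 + I*√2/31 (d = 63/55 + (2*I*√2)/62 = 63*(1/55) + (2*I*√2)*(1/62) = 63/55 + I*√2/31 ≈ 1.1455 + 0.04562*I)
-66 + l(10, 6)*d = -66 - 12*(63/55 + I*√2/31) = -66 + (-756/55 - 12*I*√2/31) = -4386/55 - 12*I*√2/31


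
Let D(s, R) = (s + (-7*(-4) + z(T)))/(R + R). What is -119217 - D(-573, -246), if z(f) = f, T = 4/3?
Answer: -175965923/1476 ≈ -1.1922e+5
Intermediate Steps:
T = 4/3 (T = 4*(1/3) = 4/3 ≈ 1.3333)
D(s, R) = (88/3 + s)/(2*R) (D(s, R) = (s + (-7*(-4) + 4/3))/(R + R) = (s + (28 + 4/3))/((2*R)) = (s + 88/3)*(1/(2*R)) = (88/3 + s)*(1/(2*R)) = (88/3 + s)/(2*R))
-119217 - D(-573, -246) = -119217 - (88 + 3*(-573))/(6*(-246)) = -119217 - (-1)*(88 - 1719)/(6*246) = -119217 - (-1)*(-1631)/(6*246) = -119217 - 1*1631/1476 = -119217 - 1631/1476 = -175965923/1476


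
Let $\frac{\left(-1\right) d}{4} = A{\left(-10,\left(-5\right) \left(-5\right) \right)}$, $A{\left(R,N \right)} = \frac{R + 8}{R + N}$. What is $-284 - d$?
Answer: $- \frac{4268}{15} \approx -284.53$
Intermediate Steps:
$A{\left(R,N \right)} = \frac{8 + R}{N + R}$
$d = \frac{8}{15}$ ($d = - 4 \frac{8 - 10}{\left(-5\right) \left(-5\right) - 10} = - 4 \frac{1}{25 - 10} \left(-2\right) = - 4 \cdot \frac{1}{15} \left(-2\right) = \left(-4\right) \left(- \frac{2}{15}\right) = \frac{8}{15} \approx 0.53333$)
$-284 - d = -284 - \frac{8}{15} = - \frac{4268}{15}$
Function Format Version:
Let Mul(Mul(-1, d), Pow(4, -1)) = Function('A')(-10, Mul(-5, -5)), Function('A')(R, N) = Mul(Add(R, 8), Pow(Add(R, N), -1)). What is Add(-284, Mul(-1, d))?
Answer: Rational(-4268, 15) ≈ -284.53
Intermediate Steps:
Function('A')(R, N) = Mul(Pow(Add(N, R), -1), Add(8, R)) (Function('A')(R, N) = Mul(Add(8, R), Pow(Add(N, R), -1)) = Mul(Pow(Add(N, R), -1), Add(8, R)))
d = Rational(8, 15) (d = Mul(-4, Mul(Pow(Add(Mul(-5, -5), -10), -1), Add(8, -10))) = Mul(-4, Mul(Pow(Add(25, -10), -1), -2)) = Mul(-4, Mul(Pow(15, -1), -2)) = Mul(-4, Mul(Rational(1, 15), -2)) = Mul(-4, Rational(-2, 15)) = Rational(8, 15) ≈ 0.53333)
Add(-284, Mul(-1, d)) = Add(-284, Mul(-1, Rational(8, 15))) = Add(-284, Rational(-8, 15)) = Rational(-4268, 15)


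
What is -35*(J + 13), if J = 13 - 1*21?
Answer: -175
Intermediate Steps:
J = -8 (J = 13 - 21 = -8)
-35*(J + 13) = -35*(-8 + 13) = -35*5 = -175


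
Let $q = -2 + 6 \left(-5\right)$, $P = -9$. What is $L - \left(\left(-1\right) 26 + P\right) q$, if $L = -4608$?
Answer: $-5728$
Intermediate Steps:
$q = -32$ ($q = -2 - 30 = -32$)
$L - \left(\left(-1\right) 26 + P\right) q = -4608 - \left(\left(-1\right) 26 - 9\right) \left(-32\right) = -4608 - \left(-26 - 9\right) \left(-32\right) = -4608 - \left(-35\right) \left(-32\right) = -4608 - 1120 = -5728$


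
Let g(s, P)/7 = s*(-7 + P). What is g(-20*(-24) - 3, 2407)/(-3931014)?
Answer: -1335600/655169 ≈ -2.0386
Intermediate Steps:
g(s, P) = 7*s*(-7 + P) (g(s, P) = 7*(s*(-7 + P)) = 7*s*(-7 + P))
g(-20*(-24) - 3, 2407)/(-3931014) = (7*(-20*(-24) - 3)*(-7 + 2407))/(-3931014) = (7*(480 - 3)*2400)*(-1/3931014) = (7*477*2400)*(-1/3931014) = 8013600*(-1/3931014) = -1335600/655169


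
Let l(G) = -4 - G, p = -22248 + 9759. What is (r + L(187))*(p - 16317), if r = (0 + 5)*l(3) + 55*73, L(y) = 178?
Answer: -119775348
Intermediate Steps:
p = -12489
r = 3980 (r = (0 + 5)*(-4 - 1*3) + 55*73 = 5*(-4 - 3) + 4015 = 5*(-7) + 4015 = -35 + 4015 = 3980)
(r + L(187))*(p - 16317) = (3980 + 178)*(-12489 - 16317) = 4158*(-28806) = -119775348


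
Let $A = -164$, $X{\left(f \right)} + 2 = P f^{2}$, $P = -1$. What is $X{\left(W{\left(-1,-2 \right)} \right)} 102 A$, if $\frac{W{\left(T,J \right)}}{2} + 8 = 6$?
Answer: $301104$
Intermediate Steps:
$W{\left(T,J \right)} = -4$ ($W{\left(T,J \right)} = -16 + 2 \cdot 6 = -16 + 12 = -4$)
$X{\left(f \right)} = -2 - f^{2}$
$X{\left(W{\left(-1,-2 \right)} \right)} 102 A = \left(-2 - \left(-4\right)^{2}\right) 102 \left(-164\right) = \left(-2 - 16\right) 102 \left(-164\right) = \left(-18\right) 102 \left(-164\right) = \left(-1836\right) \left(-164\right) = 301104$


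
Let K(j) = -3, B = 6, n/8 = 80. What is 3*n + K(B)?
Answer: 1917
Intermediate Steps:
n = 640 (n = 8*80 = 640)
3*n + K(B) = 3*640 - 3 = 1920 - 3 = 1917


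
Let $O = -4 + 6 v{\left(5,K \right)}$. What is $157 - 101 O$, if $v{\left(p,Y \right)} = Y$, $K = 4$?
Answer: $-1863$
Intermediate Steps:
$O = 20$ ($O = -4 + 6 \cdot 4 = -4 + 24 = 20$)
$157 - 101 O = 157 - 2020 = -1863$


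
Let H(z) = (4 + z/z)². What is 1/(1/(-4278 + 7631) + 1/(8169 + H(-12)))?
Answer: 27474482/11547 ≈ 2379.4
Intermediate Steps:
H(z) = 25 (H(z) = (4 + 1)² = 5² = 25)
1/(1/(-4278 + 7631) + 1/(8169 + H(-12))) = 1/(1/(-4278 + 7631) + 1/(8169 + 25)) = 1/(1/3353 + 1/8194) = 1/(11547/27474482) = 27474482/11547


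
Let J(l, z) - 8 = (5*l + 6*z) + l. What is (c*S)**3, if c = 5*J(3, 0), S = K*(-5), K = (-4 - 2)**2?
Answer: -12812904000000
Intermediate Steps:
K = 36 (K = (-6)**2 = 36)
J(l, z) = 8 + 6*l + 6*z (J(l, z) = 8 + ((5*l + 6*z) + l) = 8 + (6*l + 6*z) = 8 + 6*l + 6*z)
S = -180 (S = 36*(-5) = -180)
c = 130 (c = 5*(8 + 6*3 + 6*0) = 5*(8 + 18 + 0) = 5*26 = 130)
(c*S)**3 = (130*(-180))**3 = (-23400)**3 = -12812904000000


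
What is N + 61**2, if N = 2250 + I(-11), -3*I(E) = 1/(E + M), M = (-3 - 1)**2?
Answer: 89564/15 ≈ 5970.9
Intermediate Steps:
M = 16 (M = (-4)**2 = 16)
I(E) = -1/(3*(16 + E)) (I(E) = -1/(3*(E + 16)) = -1/(3*(16 + E)))
N = 33749/15 (N = 2250 - 1/(48 + 3*(-11)) = 2250 - 1/(48 - 33) = 2250 - 1/15 = 33749/15 ≈ 2249.9)
N + 61**2 = 33749/15 + 61**2 = 33749/15 + 3721 = 89564/15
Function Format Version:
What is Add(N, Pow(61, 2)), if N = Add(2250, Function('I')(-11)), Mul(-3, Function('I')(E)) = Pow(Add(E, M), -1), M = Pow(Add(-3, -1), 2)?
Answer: Rational(89564, 15) ≈ 5970.9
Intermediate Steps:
M = 16 (M = Pow(-4, 2) = 16)
Function('I')(E) = Mul(Rational(-1, 3), Pow(Add(16, E), -1)) (Function('I')(E) = Mul(Rational(-1, 3), Pow(Add(E, 16), -1)) = Mul(Rational(-1, 3), Pow(Add(16, E), -1)))
N = Rational(33749, 15) (N = Add(2250, Mul(-1, Pow(Add(48, Mul(3, -11)), -1))) = Add(2250, Mul(-1, Pow(Add(48, -33), -1))) = Add(2250, Mul(-1, Pow(15, -1))) = Add(2250, Mul(-1, Rational(1, 15))) = Add(2250, Rational(-1, 15)) = Rational(33749, 15) ≈ 2249.9)
Add(N, Pow(61, 2)) = Add(Rational(33749, 15), Pow(61, 2)) = Add(Rational(33749, 15), 3721) = Rational(89564, 15)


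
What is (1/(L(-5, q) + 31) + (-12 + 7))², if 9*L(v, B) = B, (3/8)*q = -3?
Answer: 1811716/73441 ≈ 24.669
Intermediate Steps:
q = -8 (q = (8/3)*(-3) = -8)
L(v, B) = B/9
(1/(L(-5, q) + 31) + (-12 + 7))² = (1/((⅑)*(-8) + 31) + (-12 + 7))² = (1/(-8/9 + 31) - 5)² = (1/(271/9) - 5)² = (9/271 - 5)² = (-1346/271)² = 1811716/73441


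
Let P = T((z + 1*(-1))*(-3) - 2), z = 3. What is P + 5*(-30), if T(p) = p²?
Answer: -86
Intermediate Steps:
P = 64 (P = ((3 + 1*(-1))*(-3) - 2)² = ((3 - 1)*(-3) - 2)² = (2*(-3) - 2)² = (-6 - 2)² = (-8)² = 64)
P + 5*(-30) = 64 + 5*(-30) = 64 - 150 = -86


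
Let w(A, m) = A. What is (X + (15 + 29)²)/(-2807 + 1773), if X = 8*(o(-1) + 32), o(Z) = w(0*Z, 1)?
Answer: -1096/517 ≈ -2.1199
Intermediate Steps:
o(Z) = 0 (o(Z) = 0*Z = 0)
X = 256 (X = 8*(0 + 32) = 8*32 = 256)
(X + (15 + 29)²)/(-2807 + 1773) = (256 + (15 + 29)²)/(-2807 + 1773) = (256 + 44²)/(-1034) = (256 + 1936)*(-1/1034) = 2192*(-1/1034) = -1096/517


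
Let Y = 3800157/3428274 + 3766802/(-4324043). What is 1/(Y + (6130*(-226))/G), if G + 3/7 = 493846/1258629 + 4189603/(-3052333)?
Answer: 5506053460484233144594714/5414546178324317135900374130401 ≈ 1.0169e-6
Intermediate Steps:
G = -2228569307962/1581899048247 (G = -3/7 + (493846/1258629 + 4189603/(-3052333)) = -3/7 + (493846*(1/1258629) + 4189603*(-1/3052333)) = -3/7 + (493846/1258629 - 4189603/3052333) = -3/7 - 221516081857/225985578321 = -2228569307962/1581899048247 ≈ -1.4088)
Y = 1172804305001/4941334730594 (Y = 3800157*(1/3428274) + 3766802*(-1/4324043) = 1266719/1142758 - 3766802/4324043 = 1172804305001/4941334730594 ≈ 0.23735)
1/(Y + (6130*(-226))/G) = 1/(1172804305001/4941334730594 + (6130*(-226))/(-2228569307962/1581899048247)) = 1/(1172804305001/4941334730594 - 1385380*(-1581899048247/2228569307962)) = 1/(1172804305001/4941334730594 + 1095765651730214430/1114284653981) = 1/(5414546178324317135900374130401/5506053460484233144594714) = 5506053460484233144594714/5414546178324317135900374130401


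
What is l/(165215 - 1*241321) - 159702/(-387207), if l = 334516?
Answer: -19562109400/4911462657 ≈ -3.9829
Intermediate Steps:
l/(165215 - 1*241321) - 159702/(-387207) = 334516/(165215 - 1*241321) - 159702/(-387207) = 334516/(165215 - 241321) - 159702*(-1/387207) = 334516/(-76106) + 53234/129069 = 334516*(-1/76106) + 53234/129069 = -167258/38053 + 53234/129069 = -19562109400/4911462657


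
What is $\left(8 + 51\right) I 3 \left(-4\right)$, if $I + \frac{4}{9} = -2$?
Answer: $\frac{5192}{3} \approx 1730.7$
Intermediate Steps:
$I = - \frac{22}{9}$ ($I = - \frac{4}{9} - 2 = - \frac{22}{9} \approx -2.4444$)
$\left(8 + 51\right) I 3 \left(-4\right) = \left(8 + 51\right) \left(- \frac{22}{9}\right) 3 \left(-4\right) = 59 \left(\left(- \frac{22}{3}\right) \left(-4\right)\right) = 59 \cdot \frac{88}{3} = \frac{5192}{3}$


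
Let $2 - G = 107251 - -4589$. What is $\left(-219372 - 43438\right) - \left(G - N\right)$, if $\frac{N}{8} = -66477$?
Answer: $-682788$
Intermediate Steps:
$G = -111838$ ($G = 2 - \left(107251 - -4589\right) = 2 - \left(107251 + 4589\right) = 2 - 111840 = -111838$)
$N = -531816$ ($N = 8 \left(-66477\right) = -531816$)
$\left(-219372 - 43438\right) - \left(G - N\right) = \left(-219372 - 43438\right) - \left(-111838 - -531816\right) = \left(-219372 - 43438\right) - \left(-111838 + 531816\right) = -262810 - 419978 = -682788$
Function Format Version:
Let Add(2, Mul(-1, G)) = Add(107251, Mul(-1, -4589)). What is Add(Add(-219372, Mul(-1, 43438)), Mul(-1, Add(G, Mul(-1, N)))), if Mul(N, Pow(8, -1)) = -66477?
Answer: -682788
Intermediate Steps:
G = -111838 (G = Add(2, Mul(-1, Add(107251, Mul(-1, -4589)))) = Add(2, Mul(-1, Add(107251, 4589))) = Add(2, Mul(-1, 111840)) = Add(2, -111840) = -111838)
N = -531816 (N = Mul(8, -66477) = -531816)
Add(Add(-219372, Mul(-1, 43438)), Mul(-1, Add(G, Mul(-1, N)))) = Add(Add(-219372, Mul(-1, 43438)), Mul(-1, Add(-111838, Mul(-1, -531816)))) = Add(Add(-219372, -43438), Mul(-1, Add(-111838, 531816))) = Add(-262810, Mul(-1, 419978)) = Add(-262810, -419978) = -682788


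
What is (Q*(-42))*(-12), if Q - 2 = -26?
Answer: -12096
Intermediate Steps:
Q = -24 (Q = 2 - 26 = -24)
(Q*(-42))*(-12) = -24*(-42)*(-12) = 1008*(-12) = -12096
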